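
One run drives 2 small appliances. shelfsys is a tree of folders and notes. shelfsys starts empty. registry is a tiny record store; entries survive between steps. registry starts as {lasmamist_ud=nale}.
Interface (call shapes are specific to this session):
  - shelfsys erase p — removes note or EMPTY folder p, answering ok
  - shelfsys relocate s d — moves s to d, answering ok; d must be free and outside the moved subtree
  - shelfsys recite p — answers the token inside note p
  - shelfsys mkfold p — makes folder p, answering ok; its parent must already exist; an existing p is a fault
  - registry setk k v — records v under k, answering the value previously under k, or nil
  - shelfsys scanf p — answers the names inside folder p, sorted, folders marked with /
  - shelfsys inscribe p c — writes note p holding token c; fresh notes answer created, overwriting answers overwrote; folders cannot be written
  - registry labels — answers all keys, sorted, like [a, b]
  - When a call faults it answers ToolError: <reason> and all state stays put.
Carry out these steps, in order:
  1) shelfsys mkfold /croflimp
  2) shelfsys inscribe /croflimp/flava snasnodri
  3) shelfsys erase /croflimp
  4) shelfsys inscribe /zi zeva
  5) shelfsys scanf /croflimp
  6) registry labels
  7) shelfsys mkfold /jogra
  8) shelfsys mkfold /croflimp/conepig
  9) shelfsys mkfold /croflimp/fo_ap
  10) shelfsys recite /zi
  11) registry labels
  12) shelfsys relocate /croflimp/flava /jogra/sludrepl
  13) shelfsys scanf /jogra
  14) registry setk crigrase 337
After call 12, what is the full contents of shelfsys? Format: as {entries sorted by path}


==> shelfsys mkfold(p=/croflimp)
<== ok
==> shelfsys inscribe(p=/croflimp/flava, c=snasnodri)
<== created
==> shelfsys erase(p=/croflimp)
<== ToolError: not empty
==> shelfsys inscribe(p=/zi, c=zeva)
<== created
==> shelfsys scanf(p=/croflimp)
<== [flava]
==> registry labels()
<== [lasmamist_ud]
==> shelfsys mkfold(p=/jogra)
<== ok
==> shelfsys mkfold(p=/croflimp/conepig)
<== ok
==> shelfsys mkfold(p=/croflimp/fo_ap)
<== ok
==> shelfsys recite(p=/zi)
<== zeva
==> registry labels()
<== [lasmamist_ud]
==> shelfsys relocate(s=/croflimp/flava, d=/jogra/sludrepl)
<== ok
==> shelfsys scanf(p=/jogra)
<== [sludrepl]
==> registry setk(k=crigrase, v=337)
<== nil

Answer: {croflimp/, croflimp/conepig/, croflimp/fo_ap/, jogra/, jogra/sludrepl=snasnodri, zi=zeva}


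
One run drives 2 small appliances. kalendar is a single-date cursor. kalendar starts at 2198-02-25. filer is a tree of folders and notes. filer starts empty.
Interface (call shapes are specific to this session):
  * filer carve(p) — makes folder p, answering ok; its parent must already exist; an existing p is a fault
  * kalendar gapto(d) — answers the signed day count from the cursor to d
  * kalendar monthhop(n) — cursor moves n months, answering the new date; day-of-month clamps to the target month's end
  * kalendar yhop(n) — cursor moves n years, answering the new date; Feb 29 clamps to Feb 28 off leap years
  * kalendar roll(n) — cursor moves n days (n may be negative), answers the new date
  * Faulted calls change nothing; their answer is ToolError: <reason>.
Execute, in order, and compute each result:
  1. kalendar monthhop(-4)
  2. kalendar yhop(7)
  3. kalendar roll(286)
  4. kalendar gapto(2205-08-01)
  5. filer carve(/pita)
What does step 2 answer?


% kalendar monthhop n: -4
= 2197-10-25
% kalendar yhop n: 7
= 2204-10-25
% kalendar roll n: 286
= 2205-08-07
% kalendar gapto d: 2205-08-01
= -6
% filer carve p: /pita
= ok

Answer: 2204-10-25


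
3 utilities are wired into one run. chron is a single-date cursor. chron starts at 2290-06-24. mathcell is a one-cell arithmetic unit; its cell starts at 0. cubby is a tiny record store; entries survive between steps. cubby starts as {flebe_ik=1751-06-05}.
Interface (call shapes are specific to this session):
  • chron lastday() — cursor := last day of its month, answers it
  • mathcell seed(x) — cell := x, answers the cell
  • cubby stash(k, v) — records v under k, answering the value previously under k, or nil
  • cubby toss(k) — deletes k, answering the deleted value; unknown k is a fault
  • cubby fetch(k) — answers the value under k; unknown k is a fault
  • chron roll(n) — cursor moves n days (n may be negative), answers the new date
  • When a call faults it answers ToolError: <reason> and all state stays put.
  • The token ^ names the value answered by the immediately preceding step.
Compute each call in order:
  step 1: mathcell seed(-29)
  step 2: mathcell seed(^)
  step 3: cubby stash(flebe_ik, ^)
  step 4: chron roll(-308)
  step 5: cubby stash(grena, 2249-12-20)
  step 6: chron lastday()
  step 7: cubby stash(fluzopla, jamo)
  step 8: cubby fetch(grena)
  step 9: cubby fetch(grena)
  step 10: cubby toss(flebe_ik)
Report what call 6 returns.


$ mathcell seed x=-29
  -29
$ mathcell seed x=^
  -29
$ cubby stash k=flebe_ik v=^
  1751-06-05
$ chron roll n=-308
  2289-08-20
$ cubby stash k=grena v=2249-12-20
  nil
$ chron lastday
  2289-08-31
$ cubby stash k=fluzopla v=jamo
  nil
$ cubby fetch k=grena
  2249-12-20
$ cubby fetch k=grena
  2249-12-20
$ cubby toss k=flebe_ik
  -29

Answer: 2289-08-31


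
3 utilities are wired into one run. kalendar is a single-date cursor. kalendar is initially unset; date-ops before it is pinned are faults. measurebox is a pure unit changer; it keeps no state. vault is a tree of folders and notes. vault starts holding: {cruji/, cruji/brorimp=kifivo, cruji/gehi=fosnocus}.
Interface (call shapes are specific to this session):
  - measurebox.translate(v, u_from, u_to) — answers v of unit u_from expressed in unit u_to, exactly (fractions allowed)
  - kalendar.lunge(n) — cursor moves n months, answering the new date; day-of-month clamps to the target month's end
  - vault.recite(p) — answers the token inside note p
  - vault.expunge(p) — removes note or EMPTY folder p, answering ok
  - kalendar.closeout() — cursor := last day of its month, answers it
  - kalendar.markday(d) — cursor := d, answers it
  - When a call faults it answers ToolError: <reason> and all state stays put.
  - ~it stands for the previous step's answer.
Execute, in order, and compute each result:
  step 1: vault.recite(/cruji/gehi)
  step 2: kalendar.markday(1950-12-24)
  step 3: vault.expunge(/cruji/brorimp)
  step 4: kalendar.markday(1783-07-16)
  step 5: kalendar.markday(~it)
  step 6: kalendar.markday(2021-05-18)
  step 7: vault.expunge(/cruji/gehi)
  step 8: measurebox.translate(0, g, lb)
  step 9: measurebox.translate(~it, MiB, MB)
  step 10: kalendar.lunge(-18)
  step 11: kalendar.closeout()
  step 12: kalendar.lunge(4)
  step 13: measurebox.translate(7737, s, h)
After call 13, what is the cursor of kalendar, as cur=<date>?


Answer: cur=2020-03-30

Derivation:
>>> recite p: /cruji/gehi
  fosnocus
>>> markday d: 1950-12-24
  1950-12-24
>>> expunge p: /cruji/brorimp
  ok
>>> markday d: 1783-07-16
  1783-07-16
>>> markday d: ~it
  1783-07-16
>>> markday d: 2021-05-18
  2021-05-18
>>> expunge p: /cruji/gehi
  ok
>>> translate v: 0 u_from: g u_to: lb
  0
>>> translate v: ~it u_from: MiB u_to: MB
  0
>>> lunge n: -18
  2019-11-18
>>> closeout
  2019-11-30
>>> lunge n: 4
  2020-03-30
>>> translate v: 7737 u_from: s u_to: h
  2579/1200


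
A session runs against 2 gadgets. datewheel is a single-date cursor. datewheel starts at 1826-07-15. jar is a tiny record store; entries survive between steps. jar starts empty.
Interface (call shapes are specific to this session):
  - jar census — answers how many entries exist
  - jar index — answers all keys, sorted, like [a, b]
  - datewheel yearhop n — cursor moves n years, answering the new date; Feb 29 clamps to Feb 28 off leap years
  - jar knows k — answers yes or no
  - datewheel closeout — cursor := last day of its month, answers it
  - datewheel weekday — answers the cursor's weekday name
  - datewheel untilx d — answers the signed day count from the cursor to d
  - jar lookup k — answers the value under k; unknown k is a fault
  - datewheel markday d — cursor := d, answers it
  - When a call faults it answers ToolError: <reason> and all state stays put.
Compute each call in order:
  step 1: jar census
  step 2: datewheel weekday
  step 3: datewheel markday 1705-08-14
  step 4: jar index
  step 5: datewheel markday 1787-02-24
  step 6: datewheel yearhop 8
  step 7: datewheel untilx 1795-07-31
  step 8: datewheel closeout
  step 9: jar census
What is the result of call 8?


~$ jar census
  0
~$ datewheel weekday
  Saturday
~$ datewheel markday d: 1705-08-14
  1705-08-14
~$ jar index
  []
~$ datewheel markday d: 1787-02-24
  1787-02-24
~$ datewheel yearhop n: 8
  1795-02-24
~$ datewheel untilx d: 1795-07-31
  157
~$ datewheel closeout
  1795-02-28
~$ jar census
  0

Answer: 1795-02-28


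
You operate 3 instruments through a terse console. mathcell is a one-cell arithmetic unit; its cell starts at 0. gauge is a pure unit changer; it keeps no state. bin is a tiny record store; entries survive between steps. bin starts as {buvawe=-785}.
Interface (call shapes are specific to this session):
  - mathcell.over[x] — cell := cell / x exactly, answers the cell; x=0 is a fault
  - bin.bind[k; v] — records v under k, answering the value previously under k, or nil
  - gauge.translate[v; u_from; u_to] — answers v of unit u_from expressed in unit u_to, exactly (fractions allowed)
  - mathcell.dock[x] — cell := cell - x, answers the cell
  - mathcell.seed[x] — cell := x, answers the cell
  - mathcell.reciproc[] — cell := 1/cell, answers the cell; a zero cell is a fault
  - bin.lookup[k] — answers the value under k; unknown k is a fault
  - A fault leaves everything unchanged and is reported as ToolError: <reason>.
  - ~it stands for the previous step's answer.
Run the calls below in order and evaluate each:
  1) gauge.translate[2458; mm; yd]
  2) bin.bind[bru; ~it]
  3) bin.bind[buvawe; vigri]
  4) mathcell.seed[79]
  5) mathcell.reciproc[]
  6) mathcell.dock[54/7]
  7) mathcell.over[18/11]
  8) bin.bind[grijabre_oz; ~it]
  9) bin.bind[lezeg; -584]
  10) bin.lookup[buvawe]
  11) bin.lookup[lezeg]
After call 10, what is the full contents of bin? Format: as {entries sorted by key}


Answer: {bru=6145/2286, buvawe=vigri, grijabre_oz=-46849/9954, lezeg=-584}

Derivation:
-> gauge.translate(v→2458, u_from→mm, u_to→yd)
<- 6145/2286
-> bin.bind(k→bru, v→~it)
<- nil
-> bin.bind(k→buvawe, v→vigri)
<- -785
-> mathcell.seed(x→79)
<- 79
-> mathcell.reciproc()
<- 1/79
-> mathcell.dock(x→54/7)
<- -4259/553
-> mathcell.over(x→18/11)
<- -46849/9954
-> bin.bind(k→grijabre_oz, v→~it)
<- nil
-> bin.bind(k→lezeg, v→-584)
<- nil
-> bin.lookup(k→buvawe)
<- vigri
-> bin.lookup(k→lezeg)
<- -584


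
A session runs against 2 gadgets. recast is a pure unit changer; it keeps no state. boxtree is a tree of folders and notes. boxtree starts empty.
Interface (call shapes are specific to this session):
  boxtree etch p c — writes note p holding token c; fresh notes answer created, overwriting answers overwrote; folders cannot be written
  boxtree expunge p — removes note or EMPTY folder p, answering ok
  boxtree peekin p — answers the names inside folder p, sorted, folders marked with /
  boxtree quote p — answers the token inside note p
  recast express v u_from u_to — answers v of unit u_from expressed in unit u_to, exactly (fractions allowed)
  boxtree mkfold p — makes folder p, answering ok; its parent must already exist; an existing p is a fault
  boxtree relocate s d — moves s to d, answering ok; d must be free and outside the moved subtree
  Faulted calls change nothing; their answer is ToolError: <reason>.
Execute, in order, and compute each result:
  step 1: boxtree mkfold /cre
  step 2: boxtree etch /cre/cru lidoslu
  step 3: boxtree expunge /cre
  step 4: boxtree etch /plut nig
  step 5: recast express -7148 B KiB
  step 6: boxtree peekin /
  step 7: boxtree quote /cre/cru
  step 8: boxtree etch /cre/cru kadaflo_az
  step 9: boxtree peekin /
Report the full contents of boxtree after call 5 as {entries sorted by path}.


Answer: {cre/, cre/cru=lidoslu, plut=nig}

Derivation:
> boxtree mkfold p: /cre
  ok
> boxtree etch p: /cre/cru c: lidoslu
  created
> boxtree expunge p: /cre
  ToolError: not empty
> boxtree etch p: /plut c: nig
  created
> recast express v: -7148 u_from: B u_to: KiB
  -1787/256
> boxtree peekin p: /
  [cre/, plut]
> boxtree quote p: /cre/cru
  lidoslu
> boxtree etch p: /cre/cru c: kadaflo_az
  overwrote
> boxtree peekin p: /
  [cre/, plut]


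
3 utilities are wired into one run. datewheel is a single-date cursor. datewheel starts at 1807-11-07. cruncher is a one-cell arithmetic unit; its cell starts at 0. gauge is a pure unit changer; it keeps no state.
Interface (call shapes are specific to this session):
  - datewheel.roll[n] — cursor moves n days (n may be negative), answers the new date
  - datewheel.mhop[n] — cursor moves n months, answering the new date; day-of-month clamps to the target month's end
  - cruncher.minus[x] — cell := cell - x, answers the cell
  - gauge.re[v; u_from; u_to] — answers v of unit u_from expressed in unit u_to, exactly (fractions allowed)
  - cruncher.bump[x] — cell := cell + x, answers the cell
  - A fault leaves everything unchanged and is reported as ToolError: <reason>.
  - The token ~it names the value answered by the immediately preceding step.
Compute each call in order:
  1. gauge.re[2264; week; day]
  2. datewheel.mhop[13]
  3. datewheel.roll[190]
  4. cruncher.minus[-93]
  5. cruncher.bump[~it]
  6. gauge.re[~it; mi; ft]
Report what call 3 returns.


Calling re(2264, week, day), and see 15848.
I use mhop(13), and observe 1808-12-07.
Next I call roll(190): 1809-06-15.
Using minus(-93), — result: 93.
Now I run bump(~it), and see 186.
I use re(~it, mi, ft), — result: 982080.

Answer: 1809-06-15


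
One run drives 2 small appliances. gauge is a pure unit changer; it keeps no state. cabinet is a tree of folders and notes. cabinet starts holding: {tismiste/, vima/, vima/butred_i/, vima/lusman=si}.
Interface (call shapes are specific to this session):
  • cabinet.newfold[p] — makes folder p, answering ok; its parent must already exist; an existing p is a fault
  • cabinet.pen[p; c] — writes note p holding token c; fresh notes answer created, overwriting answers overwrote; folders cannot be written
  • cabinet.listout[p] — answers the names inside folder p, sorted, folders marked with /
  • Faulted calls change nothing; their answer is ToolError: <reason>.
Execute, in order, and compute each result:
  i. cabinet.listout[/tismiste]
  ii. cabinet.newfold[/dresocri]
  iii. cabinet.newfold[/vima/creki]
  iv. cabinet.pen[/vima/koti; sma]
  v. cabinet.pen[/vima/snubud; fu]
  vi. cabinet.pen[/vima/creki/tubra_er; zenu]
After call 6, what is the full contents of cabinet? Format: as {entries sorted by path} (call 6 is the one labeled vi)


Answer: {dresocri/, tismiste/, vima/, vima/butred_i/, vima/creki/, vima/creki/tubra_er=zenu, vima/koti=sma, vima/lusman=si, vima/snubud=fu}

Derivation:
~$ cabinet.listout p→/tismiste
  []
~$ cabinet.newfold p→/dresocri
  ok
~$ cabinet.newfold p→/vima/creki
  ok
~$ cabinet.pen p→/vima/koti c→sma
  created
~$ cabinet.pen p→/vima/snubud c→fu
  created
~$ cabinet.pen p→/vima/creki/tubra_er c→zenu
  created


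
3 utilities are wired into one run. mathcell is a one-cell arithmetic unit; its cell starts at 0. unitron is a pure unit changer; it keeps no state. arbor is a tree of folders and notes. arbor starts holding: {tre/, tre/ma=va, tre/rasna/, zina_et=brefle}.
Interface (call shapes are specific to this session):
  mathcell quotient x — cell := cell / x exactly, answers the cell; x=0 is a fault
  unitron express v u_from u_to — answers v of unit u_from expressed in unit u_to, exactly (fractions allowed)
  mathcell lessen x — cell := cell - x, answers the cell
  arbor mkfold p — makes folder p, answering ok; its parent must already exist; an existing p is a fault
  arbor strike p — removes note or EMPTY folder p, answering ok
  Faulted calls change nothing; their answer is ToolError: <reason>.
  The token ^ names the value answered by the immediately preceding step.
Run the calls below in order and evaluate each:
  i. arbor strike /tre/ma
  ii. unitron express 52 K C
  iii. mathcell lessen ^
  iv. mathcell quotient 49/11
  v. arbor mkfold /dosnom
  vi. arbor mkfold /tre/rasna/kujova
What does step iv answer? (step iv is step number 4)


Answer: 48653/980

Derivation:
[in] arbor strike p=/tre/ma
  ok
[in] unitron express v=52 u_from=K u_to=C
  -4423/20
[in] mathcell lessen x=^
  4423/20
[in] mathcell quotient x=49/11
  48653/980
[in] arbor mkfold p=/dosnom
  ok
[in] arbor mkfold p=/tre/rasna/kujova
  ok


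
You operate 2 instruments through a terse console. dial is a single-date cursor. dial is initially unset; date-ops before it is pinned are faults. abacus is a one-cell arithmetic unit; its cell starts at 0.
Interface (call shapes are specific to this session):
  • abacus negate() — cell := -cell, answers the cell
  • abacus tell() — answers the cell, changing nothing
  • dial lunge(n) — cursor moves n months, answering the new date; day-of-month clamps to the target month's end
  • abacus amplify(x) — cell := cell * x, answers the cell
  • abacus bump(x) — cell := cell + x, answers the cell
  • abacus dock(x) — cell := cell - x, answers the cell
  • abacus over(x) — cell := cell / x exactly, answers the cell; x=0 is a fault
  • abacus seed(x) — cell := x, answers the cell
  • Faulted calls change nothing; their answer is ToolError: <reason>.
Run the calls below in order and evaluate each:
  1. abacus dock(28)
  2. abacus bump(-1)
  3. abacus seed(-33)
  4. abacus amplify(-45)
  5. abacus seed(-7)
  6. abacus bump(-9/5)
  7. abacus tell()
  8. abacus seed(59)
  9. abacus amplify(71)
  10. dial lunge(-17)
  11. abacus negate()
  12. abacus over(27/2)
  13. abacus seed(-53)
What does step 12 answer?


Answer: -8378/27

Derivation:
~$ abacus dock 28
= -28
~$ abacus bump -1
= -29
~$ abacus seed -33
= -33
~$ abacus amplify -45
= 1485
~$ abacus seed -7
= -7
~$ abacus bump -9/5
= -44/5
~$ abacus tell
= -44/5
~$ abacus seed 59
= 59
~$ abacus amplify 71
= 4189
~$ dial lunge -17
= ToolError: no date set
~$ abacus negate
= -4189
~$ abacus over 27/2
= -8378/27
~$ abacus seed -53
= -53


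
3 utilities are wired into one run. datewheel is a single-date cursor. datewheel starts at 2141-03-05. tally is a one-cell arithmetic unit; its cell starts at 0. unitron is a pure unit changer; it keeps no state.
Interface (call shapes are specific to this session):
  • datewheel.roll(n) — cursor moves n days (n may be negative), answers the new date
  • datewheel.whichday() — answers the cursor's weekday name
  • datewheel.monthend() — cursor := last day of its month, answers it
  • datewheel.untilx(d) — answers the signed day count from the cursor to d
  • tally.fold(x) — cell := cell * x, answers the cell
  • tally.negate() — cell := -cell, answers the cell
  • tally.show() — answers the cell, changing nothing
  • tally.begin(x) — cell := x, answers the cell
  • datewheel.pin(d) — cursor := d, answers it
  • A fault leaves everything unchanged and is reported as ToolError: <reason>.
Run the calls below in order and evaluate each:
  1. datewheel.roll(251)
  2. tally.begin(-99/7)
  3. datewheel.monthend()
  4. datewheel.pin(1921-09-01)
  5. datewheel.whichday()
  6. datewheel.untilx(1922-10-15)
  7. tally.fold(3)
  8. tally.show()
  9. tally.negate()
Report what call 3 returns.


# 1. datewheel.roll(n→251) == 2141-11-11
# 2. tally.begin(x→-99/7) == -99/7
# 3. datewheel.monthend() == 2141-11-30
# 4. datewheel.pin(d→1921-09-01) == 1921-09-01
# 5. datewheel.whichday() == Thursday
# 6. datewheel.untilx(d→1922-10-15) == 409
# 7. tally.fold(x→3) == -297/7
# 8. tally.show() == -297/7
# 9. tally.negate() == 297/7

Answer: 2141-11-30


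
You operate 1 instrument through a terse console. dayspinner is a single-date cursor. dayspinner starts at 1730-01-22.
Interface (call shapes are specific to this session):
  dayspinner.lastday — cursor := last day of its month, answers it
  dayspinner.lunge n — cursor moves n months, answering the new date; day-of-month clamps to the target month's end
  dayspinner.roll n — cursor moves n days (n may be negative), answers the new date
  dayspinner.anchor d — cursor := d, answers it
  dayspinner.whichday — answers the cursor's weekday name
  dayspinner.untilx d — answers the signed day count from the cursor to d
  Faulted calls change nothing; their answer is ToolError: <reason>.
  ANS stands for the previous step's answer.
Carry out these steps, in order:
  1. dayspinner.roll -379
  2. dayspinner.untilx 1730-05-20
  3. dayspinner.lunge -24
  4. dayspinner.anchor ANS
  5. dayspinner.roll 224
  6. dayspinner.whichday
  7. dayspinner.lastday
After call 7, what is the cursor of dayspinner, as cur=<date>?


I run dayspinner.roll with n→-379, which returns 1729-01-08.
Then dayspinner.untilx with d→1730-05-20, and observe 497.
I use dayspinner.lunge with n→-24, and observe 1727-01-08.
I invoke dayspinner.anchor with d→ANS, and get 1727-01-08.
I invoke dayspinner.roll with n→224, giving 1727-08-20.
Calling dayspinner.whichday, which returns Wednesday.
I try dayspinner.lastday, and see 1727-08-31.

Answer: cur=1727-08-31


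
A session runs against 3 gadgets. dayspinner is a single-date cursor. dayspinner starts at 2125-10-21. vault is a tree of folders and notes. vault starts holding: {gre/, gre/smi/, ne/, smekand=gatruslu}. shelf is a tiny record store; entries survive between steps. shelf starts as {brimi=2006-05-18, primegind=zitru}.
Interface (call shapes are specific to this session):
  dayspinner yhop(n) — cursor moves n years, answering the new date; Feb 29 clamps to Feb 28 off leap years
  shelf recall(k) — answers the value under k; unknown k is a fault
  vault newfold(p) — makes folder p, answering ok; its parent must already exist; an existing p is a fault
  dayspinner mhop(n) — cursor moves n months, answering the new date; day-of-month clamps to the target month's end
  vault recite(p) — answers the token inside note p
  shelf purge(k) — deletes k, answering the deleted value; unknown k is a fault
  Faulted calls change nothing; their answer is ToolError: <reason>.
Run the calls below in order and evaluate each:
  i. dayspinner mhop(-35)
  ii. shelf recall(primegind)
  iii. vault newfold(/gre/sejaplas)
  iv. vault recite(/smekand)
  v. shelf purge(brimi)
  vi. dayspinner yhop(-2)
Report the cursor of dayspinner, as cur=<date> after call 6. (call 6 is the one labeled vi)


~$ dayspinner mhop n→-35
:: 2122-11-21
~$ shelf recall k→primegind
:: zitru
~$ vault newfold p→/gre/sejaplas
:: ok
~$ vault recite p→/smekand
:: gatruslu
~$ shelf purge k→brimi
:: 2006-05-18
~$ dayspinner yhop n→-2
:: 2120-11-21

Answer: cur=2120-11-21


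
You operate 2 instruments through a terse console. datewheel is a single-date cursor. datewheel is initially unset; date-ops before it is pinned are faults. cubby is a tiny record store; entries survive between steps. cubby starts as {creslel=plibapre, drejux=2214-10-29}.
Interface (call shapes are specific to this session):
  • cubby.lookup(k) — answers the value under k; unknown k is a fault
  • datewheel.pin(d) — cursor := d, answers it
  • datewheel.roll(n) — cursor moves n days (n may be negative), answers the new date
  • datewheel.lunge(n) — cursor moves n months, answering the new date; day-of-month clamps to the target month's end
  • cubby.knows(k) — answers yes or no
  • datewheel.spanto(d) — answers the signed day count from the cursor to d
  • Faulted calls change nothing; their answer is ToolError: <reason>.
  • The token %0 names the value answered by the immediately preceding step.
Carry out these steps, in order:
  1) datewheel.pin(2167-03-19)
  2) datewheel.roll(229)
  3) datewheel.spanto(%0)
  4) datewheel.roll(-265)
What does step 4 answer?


Do: datewheel.pin[d: 2167-03-19]
See: 2167-03-19
Do: datewheel.roll[n: 229]
See: 2167-11-03
Do: datewheel.spanto[d: %0]
See: 0
Do: datewheel.roll[n: -265]
See: 2167-02-11

Answer: 2167-02-11


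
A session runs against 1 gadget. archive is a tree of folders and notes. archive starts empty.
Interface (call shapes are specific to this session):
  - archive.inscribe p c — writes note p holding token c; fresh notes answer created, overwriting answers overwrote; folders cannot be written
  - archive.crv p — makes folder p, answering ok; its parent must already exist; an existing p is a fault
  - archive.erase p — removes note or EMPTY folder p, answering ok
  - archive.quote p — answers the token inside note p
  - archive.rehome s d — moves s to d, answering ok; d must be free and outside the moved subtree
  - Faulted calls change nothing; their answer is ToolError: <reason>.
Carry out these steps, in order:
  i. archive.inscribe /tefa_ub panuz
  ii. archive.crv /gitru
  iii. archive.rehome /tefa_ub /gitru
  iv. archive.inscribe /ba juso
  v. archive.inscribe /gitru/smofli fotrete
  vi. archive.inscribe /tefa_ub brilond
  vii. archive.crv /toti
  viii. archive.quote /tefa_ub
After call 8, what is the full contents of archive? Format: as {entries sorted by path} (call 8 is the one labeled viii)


Answer: {ba=juso, gitru/, gitru/smofli=fotrete, tefa_ub=brilond, toti/}

Derivation:
;; inscribe(p=/tefa_ub, c=panuz) ~> created
;; crv(p=/gitru) ~> ok
;; rehome(s=/tefa_ub, d=/gitru) ~> ToolError: exists
;; inscribe(p=/ba, c=juso) ~> created
;; inscribe(p=/gitru/smofli, c=fotrete) ~> created
;; inscribe(p=/tefa_ub, c=brilond) ~> overwrote
;; crv(p=/toti) ~> ok
;; quote(p=/tefa_ub) ~> brilond


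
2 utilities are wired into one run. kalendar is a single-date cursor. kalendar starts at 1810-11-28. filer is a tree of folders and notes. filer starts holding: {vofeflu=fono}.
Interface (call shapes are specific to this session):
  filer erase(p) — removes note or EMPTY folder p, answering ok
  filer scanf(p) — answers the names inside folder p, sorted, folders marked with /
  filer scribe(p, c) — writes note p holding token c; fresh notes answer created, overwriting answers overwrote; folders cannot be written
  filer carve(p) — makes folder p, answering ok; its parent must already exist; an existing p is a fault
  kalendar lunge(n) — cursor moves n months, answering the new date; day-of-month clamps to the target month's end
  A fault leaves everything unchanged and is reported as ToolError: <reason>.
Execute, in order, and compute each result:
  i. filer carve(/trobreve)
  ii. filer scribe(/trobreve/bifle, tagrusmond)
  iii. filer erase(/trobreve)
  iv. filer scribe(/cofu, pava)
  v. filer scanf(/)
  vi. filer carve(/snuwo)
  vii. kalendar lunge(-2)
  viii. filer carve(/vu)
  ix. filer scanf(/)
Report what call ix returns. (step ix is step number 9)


-> filer carve(p→/trobreve)
<- ok
-> filer scribe(p→/trobreve/bifle, c→tagrusmond)
<- created
-> filer erase(p→/trobreve)
<- ToolError: not empty
-> filer scribe(p→/cofu, c→pava)
<- created
-> filer scanf(p→/)
<- [cofu, trobreve/, vofeflu]
-> filer carve(p→/snuwo)
<- ok
-> kalendar lunge(n→-2)
<- 1810-09-28
-> filer carve(p→/vu)
<- ok
-> filer scanf(p→/)
<- [cofu, snuwo/, trobreve/, vofeflu, vu/]

Answer: [cofu, snuwo/, trobreve/, vofeflu, vu/]


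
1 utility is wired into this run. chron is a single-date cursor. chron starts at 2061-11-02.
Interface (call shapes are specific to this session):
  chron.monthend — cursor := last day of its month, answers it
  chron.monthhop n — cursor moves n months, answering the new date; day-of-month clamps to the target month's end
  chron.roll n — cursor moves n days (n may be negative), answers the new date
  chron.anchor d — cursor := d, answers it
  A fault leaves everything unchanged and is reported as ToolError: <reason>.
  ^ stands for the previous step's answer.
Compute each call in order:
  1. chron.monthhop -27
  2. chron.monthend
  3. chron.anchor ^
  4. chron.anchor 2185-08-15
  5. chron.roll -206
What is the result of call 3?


>> monthhop(-27)
<< 2059-08-02
>> monthend()
<< 2059-08-31
>> anchor(^)
<< 2059-08-31
>> anchor(2185-08-15)
<< 2185-08-15
>> roll(-206)
<< 2185-01-21

Answer: 2059-08-31


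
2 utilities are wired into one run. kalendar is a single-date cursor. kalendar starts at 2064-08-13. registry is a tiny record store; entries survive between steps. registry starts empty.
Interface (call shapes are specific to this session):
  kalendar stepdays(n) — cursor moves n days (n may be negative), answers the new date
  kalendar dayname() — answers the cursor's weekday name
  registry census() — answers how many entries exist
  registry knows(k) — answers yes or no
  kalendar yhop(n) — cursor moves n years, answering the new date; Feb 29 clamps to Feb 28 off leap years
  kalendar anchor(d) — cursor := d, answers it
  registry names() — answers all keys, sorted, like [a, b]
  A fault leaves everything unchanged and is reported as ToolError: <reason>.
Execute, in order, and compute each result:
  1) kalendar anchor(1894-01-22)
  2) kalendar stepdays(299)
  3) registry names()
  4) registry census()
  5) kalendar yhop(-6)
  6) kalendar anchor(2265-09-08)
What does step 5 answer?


Answer: 1888-11-17

Derivation:
Step: kalendar anchor[d=1894-01-22]
Result: 1894-01-22
Step: kalendar stepdays[n=299]
Result: 1894-11-17
Step: registry names[]
Result: []
Step: registry census[]
Result: 0
Step: kalendar yhop[n=-6]
Result: 1888-11-17
Step: kalendar anchor[d=2265-09-08]
Result: 2265-09-08


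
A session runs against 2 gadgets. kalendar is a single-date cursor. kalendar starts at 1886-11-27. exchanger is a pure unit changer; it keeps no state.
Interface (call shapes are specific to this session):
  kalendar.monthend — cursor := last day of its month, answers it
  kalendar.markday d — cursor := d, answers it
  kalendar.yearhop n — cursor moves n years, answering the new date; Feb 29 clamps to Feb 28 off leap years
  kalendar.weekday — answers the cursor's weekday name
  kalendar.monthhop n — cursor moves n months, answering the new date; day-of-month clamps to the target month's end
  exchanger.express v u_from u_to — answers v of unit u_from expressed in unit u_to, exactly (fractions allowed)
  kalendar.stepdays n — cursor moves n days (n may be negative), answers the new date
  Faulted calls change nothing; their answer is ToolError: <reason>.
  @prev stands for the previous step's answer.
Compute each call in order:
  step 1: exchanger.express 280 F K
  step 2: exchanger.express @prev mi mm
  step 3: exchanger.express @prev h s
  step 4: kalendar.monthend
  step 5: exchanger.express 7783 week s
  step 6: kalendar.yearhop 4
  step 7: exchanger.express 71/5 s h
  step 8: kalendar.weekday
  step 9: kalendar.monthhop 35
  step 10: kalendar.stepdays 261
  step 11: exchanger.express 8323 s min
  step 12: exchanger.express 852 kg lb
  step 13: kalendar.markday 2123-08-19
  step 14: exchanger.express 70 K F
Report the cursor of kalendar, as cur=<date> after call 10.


Answer: cur=1894-07-18

Derivation:
Act: exchanger.express[v=280; u_from=F; u_to=K]
Obs: 73967/180
Act: exchanger.express[v=@prev; u_from=mi; u_to=mm]
Obs: 3306620768/5
Act: exchanger.express[v=@prev; u_from=h; u_to=s]
Obs: 2380766952960
Act: kalendar.monthend[]
Obs: 1886-11-30
Act: exchanger.express[v=7783; u_from=week; u_to=s]
Obs: 4707158400
Act: kalendar.yearhop[n=4]
Obs: 1890-11-30
Act: exchanger.express[v=71/5; u_from=s; u_to=h]
Obs: 71/18000
Act: kalendar.weekday[]
Obs: Sunday
Act: kalendar.monthhop[n=35]
Obs: 1893-10-30
Act: kalendar.stepdays[n=261]
Obs: 1894-07-18
Act: exchanger.express[v=8323; u_from=s; u_to=min]
Obs: 8323/60
Act: exchanger.express[v=852; u_from=kg; u_to=lb]
Obs: 85200000000/45359237
Act: kalendar.markday[d=2123-08-19]
Obs: 2123-08-19
Act: exchanger.express[v=70; u_from=K; u_to=F]
Obs: -33367/100


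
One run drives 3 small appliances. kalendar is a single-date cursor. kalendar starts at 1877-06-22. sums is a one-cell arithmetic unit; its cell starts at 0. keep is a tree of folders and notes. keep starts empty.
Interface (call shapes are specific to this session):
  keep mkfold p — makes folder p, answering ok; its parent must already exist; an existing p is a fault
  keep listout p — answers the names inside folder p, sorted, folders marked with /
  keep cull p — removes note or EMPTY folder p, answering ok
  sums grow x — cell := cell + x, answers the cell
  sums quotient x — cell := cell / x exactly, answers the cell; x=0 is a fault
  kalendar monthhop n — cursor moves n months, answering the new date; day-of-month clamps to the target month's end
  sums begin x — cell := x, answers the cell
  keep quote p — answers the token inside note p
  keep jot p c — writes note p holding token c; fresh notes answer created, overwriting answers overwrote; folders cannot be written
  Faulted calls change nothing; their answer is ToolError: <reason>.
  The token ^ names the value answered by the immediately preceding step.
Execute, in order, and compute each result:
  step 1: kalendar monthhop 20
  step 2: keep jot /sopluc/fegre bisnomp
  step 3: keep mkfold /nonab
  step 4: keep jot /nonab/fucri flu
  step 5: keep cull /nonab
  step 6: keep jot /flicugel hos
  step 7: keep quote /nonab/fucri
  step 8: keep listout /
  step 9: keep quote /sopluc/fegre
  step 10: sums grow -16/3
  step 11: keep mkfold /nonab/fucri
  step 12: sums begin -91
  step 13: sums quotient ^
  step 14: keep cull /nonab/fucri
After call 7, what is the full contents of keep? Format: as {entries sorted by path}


% kalendar monthhop(n: 20) : 1879-02-22
% keep jot(p: /sopluc/fegre, c: bisnomp) : ToolError: no parent
% keep mkfold(p: /nonab) : ok
% keep jot(p: /nonab/fucri, c: flu) : created
% keep cull(p: /nonab) : ToolError: not empty
% keep jot(p: /flicugel, c: hos) : created
% keep quote(p: /nonab/fucri) : flu
% keep listout(p: /) : [flicugel, nonab/]
% keep quote(p: /sopluc/fegre) : ToolError: not found
% sums grow(x: -16/3) : -16/3
% keep mkfold(p: /nonab/fucri) : ToolError: exists
% sums begin(x: -91) : -91
% sums quotient(x: ^) : 1
% keep cull(p: /nonab/fucri) : ok

Answer: {flicugel=hos, nonab/, nonab/fucri=flu}


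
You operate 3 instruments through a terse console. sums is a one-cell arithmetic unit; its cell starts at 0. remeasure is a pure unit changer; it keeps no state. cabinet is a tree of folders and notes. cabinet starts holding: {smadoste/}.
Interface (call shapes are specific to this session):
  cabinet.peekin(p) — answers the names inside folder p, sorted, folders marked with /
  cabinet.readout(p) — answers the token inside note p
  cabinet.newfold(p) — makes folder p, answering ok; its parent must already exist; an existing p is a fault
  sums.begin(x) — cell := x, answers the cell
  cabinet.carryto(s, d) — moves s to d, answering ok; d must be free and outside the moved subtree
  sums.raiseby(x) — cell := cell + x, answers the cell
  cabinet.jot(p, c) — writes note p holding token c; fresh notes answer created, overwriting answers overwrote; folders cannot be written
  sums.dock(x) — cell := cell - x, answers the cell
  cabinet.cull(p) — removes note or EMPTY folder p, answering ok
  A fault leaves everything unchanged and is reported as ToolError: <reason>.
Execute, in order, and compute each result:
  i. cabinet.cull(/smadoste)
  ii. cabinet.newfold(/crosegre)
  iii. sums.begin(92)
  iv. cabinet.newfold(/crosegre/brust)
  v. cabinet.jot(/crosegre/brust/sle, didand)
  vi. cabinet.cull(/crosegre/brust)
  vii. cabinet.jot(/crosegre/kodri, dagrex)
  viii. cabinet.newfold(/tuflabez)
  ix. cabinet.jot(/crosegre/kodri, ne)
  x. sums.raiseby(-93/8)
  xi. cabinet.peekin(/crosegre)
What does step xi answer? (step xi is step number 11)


% cull(p→/smadoste) ~> ok
% newfold(p→/crosegre) ~> ok
% begin(x→92) ~> 92
% newfold(p→/crosegre/brust) ~> ok
% jot(p→/crosegre/brust/sle, c→didand) ~> created
% cull(p→/crosegre/brust) ~> ToolError: not empty
% jot(p→/crosegre/kodri, c→dagrex) ~> created
% newfold(p→/tuflabez) ~> ok
% jot(p→/crosegre/kodri, c→ne) ~> overwrote
% raiseby(x→-93/8) ~> 643/8
% peekin(p→/crosegre) ~> [brust/, kodri]

Answer: [brust/, kodri]


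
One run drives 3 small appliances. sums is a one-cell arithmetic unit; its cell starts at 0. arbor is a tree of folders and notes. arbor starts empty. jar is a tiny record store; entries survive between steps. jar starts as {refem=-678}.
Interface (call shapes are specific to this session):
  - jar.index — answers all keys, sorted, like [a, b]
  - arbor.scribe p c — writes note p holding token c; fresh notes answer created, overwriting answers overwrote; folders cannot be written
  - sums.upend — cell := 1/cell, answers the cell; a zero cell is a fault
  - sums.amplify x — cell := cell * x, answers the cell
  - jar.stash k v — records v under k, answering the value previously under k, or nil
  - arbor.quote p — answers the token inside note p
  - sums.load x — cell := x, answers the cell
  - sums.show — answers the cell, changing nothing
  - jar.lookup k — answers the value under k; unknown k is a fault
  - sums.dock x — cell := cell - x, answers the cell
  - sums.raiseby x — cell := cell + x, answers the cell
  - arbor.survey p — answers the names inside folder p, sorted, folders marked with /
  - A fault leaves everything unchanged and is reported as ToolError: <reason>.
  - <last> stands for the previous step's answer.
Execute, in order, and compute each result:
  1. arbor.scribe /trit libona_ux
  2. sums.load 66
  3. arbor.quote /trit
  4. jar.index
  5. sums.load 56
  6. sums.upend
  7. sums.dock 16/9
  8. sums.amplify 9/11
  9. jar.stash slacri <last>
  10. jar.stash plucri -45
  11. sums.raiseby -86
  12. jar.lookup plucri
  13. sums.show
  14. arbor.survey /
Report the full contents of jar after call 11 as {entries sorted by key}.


Using arbor.scribe on /trit, libona_ux, which returns created.
Invoking sums.load on 66, and observe 66.
Using arbor.quote on /trit, → libona_ux.
Using jar.index(): [refem].
Then sums.load on 56, — result: 56.
I try sums.upend, yielding 1/56.
Using sums.dock on 16/9, yielding -887/504.
Now I run sums.amplify on 9/11, giving -887/616.
Using jar.stash on slacri, <last>, yielding nil.
Using jar.stash on plucri, -45, giving nil.
Now I run sums.raiseby on -86, which returns -53863/616.
Calling jar.lookup on plucri, and see -45.
Calling sums.show, and see -53863/616.
I try arbor.survey on /: [trit].

Answer: {plucri=-45, refem=-678, slacri=-887/616}


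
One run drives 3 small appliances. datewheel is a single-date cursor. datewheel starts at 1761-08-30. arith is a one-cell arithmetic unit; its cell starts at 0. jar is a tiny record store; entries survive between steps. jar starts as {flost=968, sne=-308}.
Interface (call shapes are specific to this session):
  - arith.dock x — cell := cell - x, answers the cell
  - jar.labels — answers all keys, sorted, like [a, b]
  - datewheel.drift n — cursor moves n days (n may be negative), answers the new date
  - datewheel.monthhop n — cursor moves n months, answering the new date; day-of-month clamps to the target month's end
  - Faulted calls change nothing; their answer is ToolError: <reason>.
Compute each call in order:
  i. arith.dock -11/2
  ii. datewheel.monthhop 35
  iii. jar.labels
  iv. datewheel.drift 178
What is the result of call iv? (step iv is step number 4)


Answer: 1765-01-24

Derivation:
$ arith.dock -11/2
[out] 11/2
$ datewheel.monthhop 35
[out] 1764-07-30
$ jar.labels
[out] [flost, sne]
$ datewheel.drift 178
[out] 1765-01-24


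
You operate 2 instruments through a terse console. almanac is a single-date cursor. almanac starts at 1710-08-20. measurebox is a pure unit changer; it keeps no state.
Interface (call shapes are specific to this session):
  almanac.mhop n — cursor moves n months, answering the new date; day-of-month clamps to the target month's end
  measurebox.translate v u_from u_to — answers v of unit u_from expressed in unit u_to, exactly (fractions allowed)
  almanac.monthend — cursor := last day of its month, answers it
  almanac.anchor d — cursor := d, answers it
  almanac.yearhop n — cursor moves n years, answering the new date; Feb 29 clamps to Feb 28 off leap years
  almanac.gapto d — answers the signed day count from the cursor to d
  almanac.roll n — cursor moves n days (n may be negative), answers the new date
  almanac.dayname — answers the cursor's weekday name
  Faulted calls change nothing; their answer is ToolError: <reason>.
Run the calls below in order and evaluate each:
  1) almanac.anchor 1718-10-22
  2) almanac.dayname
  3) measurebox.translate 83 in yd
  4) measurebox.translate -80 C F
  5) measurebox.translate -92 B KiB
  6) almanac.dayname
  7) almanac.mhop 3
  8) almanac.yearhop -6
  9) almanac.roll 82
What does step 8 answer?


Answer: 1713-01-22

Derivation:
;; anchor(d=1718-10-22) == 1718-10-22
;; dayname() == Saturday
;; translate(v=83, u_from=in, u_to=yd) == 83/36
;; translate(v=-80, u_from=C, u_to=F) == -112
;; translate(v=-92, u_from=B, u_to=KiB) == -23/256
;; dayname() == Saturday
;; mhop(n=3) == 1719-01-22
;; yearhop(n=-6) == 1713-01-22
;; roll(n=82) == 1713-04-14
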